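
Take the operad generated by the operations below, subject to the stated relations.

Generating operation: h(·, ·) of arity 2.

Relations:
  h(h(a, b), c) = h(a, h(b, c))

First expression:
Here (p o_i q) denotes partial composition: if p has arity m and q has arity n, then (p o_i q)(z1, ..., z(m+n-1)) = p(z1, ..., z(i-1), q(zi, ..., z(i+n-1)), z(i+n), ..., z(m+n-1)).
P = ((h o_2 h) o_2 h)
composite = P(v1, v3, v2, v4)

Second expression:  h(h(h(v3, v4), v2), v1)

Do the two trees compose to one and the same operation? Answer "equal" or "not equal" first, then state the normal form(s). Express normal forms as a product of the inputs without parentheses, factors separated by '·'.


not equal: they reduce to v1 · v3 · v2 · v4 and v3 · v4 · v2 · v1

The first expression, normalized: v1 · v3 · v2 · v4
The second expression, normalized: v3 · v4 · v2 · v1
They disagree, so not equal.


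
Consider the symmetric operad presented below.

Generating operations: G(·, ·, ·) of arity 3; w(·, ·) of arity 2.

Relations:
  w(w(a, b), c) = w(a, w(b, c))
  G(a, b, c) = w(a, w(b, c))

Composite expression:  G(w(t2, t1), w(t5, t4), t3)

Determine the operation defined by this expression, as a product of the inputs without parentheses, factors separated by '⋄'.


Every regrouping of G is equal, so read the t-inputs in written order.
w(t2, t1) collapses to t2 ⋄ t1
w(t5, t4) collapses to t5 ⋄ t4
G(w(t2, t1), w(t5, t4), t3) collapses to t2 ⋄ t1 ⋄ t5 ⋄ t4 ⋄ t3

t2 ⋄ t1 ⋄ t5 ⋄ t4 ⋄ t3


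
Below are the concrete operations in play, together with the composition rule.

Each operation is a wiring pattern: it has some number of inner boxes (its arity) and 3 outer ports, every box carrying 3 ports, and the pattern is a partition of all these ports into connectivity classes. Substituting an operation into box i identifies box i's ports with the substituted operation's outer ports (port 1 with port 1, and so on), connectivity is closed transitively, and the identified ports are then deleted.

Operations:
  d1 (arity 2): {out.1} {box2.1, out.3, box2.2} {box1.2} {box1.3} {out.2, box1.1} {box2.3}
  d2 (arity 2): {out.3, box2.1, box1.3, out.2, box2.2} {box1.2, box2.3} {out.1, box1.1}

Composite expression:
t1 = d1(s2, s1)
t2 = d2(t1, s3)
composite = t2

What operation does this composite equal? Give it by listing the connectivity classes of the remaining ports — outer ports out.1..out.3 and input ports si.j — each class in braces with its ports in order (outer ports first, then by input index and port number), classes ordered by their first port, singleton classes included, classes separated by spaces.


{out.1} {out.2, out.3, s1.1, s1.2, s3.1, s3.2} {s1.3} {s2.1, s3.3} {s2.2} {s2.3}

Two ports join when wires chain via d2-identified ports.
through d1, on inputs (s2, s1): {out.1} {out.2, s2.1} {out.3, s1.1, s1.2} {s1.3} {s2.2} {s2.3} (out.j = stage outer ports)
through d2, on inputs (s2, s1, s3): {out.1} {out.2, out.3, s1.1, s1.2, s3.1, s3.2} {s1.3} {s2.1, s3.3} {s2.2} {s2.3} (out.j = stage outer ports)


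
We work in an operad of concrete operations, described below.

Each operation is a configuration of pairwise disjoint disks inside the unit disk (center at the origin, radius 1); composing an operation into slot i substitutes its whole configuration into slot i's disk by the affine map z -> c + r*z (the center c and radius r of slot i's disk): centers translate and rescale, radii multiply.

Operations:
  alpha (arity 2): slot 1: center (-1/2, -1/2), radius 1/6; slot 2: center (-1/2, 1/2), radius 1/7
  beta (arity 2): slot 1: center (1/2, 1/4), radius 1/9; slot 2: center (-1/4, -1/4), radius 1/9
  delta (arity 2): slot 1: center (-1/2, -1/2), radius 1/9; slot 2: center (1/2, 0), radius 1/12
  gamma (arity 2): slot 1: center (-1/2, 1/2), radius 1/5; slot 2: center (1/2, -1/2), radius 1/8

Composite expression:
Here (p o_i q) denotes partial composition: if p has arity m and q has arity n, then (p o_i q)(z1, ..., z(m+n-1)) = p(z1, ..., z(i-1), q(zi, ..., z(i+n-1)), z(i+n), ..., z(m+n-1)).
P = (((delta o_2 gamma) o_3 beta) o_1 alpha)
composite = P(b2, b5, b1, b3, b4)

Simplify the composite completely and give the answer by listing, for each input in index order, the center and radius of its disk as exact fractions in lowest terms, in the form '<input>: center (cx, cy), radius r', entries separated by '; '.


b1: center (11/24, 1/24), radius 1/60; b2: center (-5/9, -5/9), radius 1/54; b3: center (35/64, -5/128), radius 1/864; b4: center (69/128, -17/384), radius 1/864; b5: center (-5/9, -4/9), radius 1/63

Nesting under delta composes maps z -> c + r*z down each b-path.
b2 passes through 2 substitutions, ending at center (-5/9, -5/9), radius 1/54
b5 passes through 2 substitutions, ending at center (-5/9, -4/9), radius 1/63
b1 passes through 2 substitutions, ending at center (11/24, 1/24), radius 1/60
b3 passes through 3 substitutions, ending at center (35/64, -5/128), radius 1/864
b4 passes through 3 substitutions, ending at center (69/128, -17/384), radius 1/864


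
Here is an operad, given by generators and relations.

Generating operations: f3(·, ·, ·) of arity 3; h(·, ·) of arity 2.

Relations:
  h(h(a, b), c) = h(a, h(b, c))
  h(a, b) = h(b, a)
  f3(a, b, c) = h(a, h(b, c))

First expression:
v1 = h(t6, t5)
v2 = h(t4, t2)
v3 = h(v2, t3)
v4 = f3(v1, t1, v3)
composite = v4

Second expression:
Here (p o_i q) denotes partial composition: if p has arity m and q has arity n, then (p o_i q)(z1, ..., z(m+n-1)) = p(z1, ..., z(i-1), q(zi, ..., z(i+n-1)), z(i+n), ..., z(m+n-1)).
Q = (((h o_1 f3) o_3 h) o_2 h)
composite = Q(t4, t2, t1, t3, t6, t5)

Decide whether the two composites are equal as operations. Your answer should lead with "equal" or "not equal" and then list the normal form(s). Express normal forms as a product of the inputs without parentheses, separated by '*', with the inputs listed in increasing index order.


equal — both sides give t1 * t2 * t3 * t4 * t5 * t6

The first composite normalizes to t1 * t2 * t3 * t4 * t5 * t6
The second composite normalizes to t1 * t2 * t3 * t4 * t5 * t6
The normal forms match — equal.


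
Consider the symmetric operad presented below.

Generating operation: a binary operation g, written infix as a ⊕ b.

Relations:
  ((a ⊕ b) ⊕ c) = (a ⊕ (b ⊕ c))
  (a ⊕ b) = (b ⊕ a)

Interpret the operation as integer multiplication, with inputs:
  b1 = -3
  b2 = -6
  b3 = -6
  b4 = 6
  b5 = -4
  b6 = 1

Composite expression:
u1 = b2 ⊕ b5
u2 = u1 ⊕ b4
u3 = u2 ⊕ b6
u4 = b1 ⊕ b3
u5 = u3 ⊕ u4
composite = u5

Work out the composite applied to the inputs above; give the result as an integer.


2592

(b2 ⊕ b5) = 24
((b2 ⊕ b5) ⊕ b4) = 144
(((b2 ⊕ b5) ⊕ b4) ⊕ b6) = 144
(b1 ⊕ b3) = 18
((((b2 ⊕ b5) ⊕ b4) ⊕ b6) ⊕ (b1 ⊕ b3)) = 2592


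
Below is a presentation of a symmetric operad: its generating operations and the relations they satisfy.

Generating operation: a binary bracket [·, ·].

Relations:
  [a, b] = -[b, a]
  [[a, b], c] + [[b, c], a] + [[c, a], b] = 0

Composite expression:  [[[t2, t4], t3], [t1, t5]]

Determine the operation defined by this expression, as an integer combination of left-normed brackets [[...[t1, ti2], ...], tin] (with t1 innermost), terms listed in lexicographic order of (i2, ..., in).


-[[[[t1, t5], t2], t4], t3] + [[[[t1, t5], t3], t2], t4] - [[[[t1, t5], t3], t4], t2] + [[[[t1, t5], t4], t2], t3]

Skip Jacobi rewriting: expand, keep t1-initial words, read off terms.
Composite bracket: [[[t2, t4], t3], [t1, t5]]
Applying ab - ba throughout gives 16 signed words (2^4 = 16).
Keep just the words that open with t1:
  t1t5t2t4t3 appears with sign -1, giving the term -[[[[t1, t5], t2], t4], t3]
  t1t5t3t2t4 appears with sign +1, giving the term +[[[[t1, t5], t3], t2], t4]
  t1t5t3t4t2 appears with sign -1, giving the term -[[[[t1, t5], t3], t4], t2]
  t1t5t4t2t3 appears with sign +1, giving the term +[[[[t1, t5], t4], t2], t3]


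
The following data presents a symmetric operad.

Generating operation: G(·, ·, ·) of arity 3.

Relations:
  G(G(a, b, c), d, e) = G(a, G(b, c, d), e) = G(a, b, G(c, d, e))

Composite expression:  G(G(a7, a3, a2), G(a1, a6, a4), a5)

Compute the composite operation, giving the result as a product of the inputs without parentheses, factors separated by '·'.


Every regrouping of G is equal, so read the a-inputs in written order.
G(a7, a3, a2) flattens to a7 · a3 · a2
G(a1, a6, a4) flattens to a1 · a6 · a4
G(G(a7, a3, a2), G(a1, a6, a4), a5) flattens to a7 · a3 · a2 · a1 · a6 · a4 · a5

a7 · a3 · a2 · a1 · a6 · a4 · a5


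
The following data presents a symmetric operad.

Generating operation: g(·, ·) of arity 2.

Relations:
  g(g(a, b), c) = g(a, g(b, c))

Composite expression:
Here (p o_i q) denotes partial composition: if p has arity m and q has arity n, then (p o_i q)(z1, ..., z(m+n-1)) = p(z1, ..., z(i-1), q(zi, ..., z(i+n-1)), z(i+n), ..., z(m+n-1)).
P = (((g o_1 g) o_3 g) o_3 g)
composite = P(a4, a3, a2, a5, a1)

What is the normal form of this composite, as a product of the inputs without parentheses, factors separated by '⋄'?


a4 ⋄ a3 ⋄ a2 ⋄ a5 ⋄ a1

Under associativity of g, the answer is the a's in reading order.
g(a4, a3) linearizes to a4 ⋄ a3
g(a2, a5) linearizes to a2 ⋄ a5
g(g(a2, a5), a1) linearizes to a2 ⋄ a5 ⋄ a1
g(g(a4, a3), g(g(a2, a5), a1)) linearizes to a4 ⋄ a3 ⋄ a2 ⋄ a5 ⋄ a1


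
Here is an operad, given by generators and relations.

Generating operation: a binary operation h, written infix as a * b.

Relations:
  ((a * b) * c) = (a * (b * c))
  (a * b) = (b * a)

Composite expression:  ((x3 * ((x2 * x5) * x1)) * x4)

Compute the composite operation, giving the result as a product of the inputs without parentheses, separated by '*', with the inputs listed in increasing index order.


x1 * x2 * x3 * x4 * x5

Key point: h commutes, so take the x-inputs in any fixed order.
(x2 * x5) flattens to x2 * x5
((x2 * x5) * x1) flattens to x2 * x5 * x1
(x3 * ((x2 * x5) * x1)) flattens to x3 * x2 * x5 * x1
((x3 * ((x2 * x5) * x1)) * x4) flattens to x3 * x2 * x5 * x1 * x4
putting the inputs in ascending order: x1 * x2 * x3 * x4 * x5


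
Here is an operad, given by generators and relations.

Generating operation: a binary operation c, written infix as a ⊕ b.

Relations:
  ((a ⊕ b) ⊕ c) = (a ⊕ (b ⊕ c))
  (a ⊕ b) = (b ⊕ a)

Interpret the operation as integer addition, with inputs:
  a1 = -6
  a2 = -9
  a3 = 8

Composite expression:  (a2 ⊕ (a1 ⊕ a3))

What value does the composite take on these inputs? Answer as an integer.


-7

(a1 ⊕ a3) = 2
(a2 ⊕ (a1 ⊕ a3)) = -7


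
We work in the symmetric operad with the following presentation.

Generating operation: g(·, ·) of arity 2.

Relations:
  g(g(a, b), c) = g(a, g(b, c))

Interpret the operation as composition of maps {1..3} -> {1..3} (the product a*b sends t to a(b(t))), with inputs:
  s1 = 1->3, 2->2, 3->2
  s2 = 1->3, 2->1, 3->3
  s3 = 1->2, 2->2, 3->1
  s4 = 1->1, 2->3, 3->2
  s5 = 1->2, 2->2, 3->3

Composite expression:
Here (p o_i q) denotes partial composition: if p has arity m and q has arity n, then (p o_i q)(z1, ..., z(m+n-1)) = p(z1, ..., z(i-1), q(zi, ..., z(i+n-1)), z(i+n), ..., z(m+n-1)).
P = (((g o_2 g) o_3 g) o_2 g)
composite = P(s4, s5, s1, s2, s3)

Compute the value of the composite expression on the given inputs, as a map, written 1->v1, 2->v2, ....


1->2, 2->2, 3->3


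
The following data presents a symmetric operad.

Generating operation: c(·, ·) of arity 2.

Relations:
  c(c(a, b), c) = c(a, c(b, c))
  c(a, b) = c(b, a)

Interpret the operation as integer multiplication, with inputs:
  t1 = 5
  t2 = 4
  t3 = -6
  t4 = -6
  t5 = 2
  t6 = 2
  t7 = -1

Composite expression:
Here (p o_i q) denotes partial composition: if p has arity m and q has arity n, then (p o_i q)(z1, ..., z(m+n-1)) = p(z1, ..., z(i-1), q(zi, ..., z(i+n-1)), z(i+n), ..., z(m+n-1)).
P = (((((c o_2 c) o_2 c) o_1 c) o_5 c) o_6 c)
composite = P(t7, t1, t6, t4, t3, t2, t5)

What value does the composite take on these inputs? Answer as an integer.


-2880

c(t7, t1) = -5
c(t6, t4) = -12
c(t2, t5) = 8
c(t3, c(t2, t5)) = -48
c(c(t6, t4), c(t3, c(t2, t5))) = 576
c(c(t7, t1), c(c(t6, t4), c(t3, c(t2, t5)))) = -2880


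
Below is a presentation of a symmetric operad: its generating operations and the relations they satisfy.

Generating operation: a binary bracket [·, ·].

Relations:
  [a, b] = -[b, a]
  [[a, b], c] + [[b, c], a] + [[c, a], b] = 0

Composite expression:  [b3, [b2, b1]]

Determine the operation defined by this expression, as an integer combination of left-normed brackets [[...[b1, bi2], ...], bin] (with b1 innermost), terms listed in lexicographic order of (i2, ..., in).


[[b1, b2], b3]

Expand each bracket as ab - ba; the b1-initial words give the coefficients.
Composite bracket: [b3, [b2, b1]]
Each bracket splits as ab - ba, giving 4 signed words (2^2 = 4).
Words beginning with b1 determine it all:
  word b1b2b3 has sign +1, contributing +[[b1, b2], b3]


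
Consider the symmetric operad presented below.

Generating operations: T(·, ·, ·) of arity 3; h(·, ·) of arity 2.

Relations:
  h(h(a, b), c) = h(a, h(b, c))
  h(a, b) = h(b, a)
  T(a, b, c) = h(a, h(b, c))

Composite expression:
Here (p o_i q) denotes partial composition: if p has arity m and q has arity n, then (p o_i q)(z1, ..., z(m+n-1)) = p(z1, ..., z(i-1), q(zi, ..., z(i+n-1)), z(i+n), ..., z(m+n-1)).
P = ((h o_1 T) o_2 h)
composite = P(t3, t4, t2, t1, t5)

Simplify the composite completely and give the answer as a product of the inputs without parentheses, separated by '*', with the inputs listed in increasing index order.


t1 * t2 * t3 * t4 * t5


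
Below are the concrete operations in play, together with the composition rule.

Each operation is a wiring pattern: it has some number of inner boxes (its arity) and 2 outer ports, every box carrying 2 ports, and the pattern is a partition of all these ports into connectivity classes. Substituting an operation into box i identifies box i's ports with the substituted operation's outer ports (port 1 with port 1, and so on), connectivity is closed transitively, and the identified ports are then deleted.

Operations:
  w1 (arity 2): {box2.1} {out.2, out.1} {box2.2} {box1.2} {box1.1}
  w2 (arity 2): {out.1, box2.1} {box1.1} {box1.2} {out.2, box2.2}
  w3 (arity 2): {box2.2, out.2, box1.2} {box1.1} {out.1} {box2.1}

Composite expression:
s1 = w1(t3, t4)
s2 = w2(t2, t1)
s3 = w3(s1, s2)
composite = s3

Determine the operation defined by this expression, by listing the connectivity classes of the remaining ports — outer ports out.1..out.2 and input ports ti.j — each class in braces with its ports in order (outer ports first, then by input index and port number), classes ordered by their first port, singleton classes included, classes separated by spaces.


{out.1} {out.2, t1.2} {t1.1} {t2.1} {t2.2} {t3.1} {t3.2} {t4.1} {t4.2}

Connectivity passes through glued w3-boundaries; trace each wire chain.
composing w1 on (t3, t4), with out.j its own outer ports: {out.1, out.2} {t3.1} {t3.2} {t4.1} {t4.2}
composing w2 on (t2, t1), with out.j its own outer ports: {out.1, t1.1} {out.2, t1.2} {t2.1} {t2.2}
composing w3 on (t3, t4, t2, t1), with out.j its own outer ports: {out.1} {out.2, t1.2} {t1.1} {t2.1} {t2.2} {t3.1} {t3.2} {t4.1} {t4.2}


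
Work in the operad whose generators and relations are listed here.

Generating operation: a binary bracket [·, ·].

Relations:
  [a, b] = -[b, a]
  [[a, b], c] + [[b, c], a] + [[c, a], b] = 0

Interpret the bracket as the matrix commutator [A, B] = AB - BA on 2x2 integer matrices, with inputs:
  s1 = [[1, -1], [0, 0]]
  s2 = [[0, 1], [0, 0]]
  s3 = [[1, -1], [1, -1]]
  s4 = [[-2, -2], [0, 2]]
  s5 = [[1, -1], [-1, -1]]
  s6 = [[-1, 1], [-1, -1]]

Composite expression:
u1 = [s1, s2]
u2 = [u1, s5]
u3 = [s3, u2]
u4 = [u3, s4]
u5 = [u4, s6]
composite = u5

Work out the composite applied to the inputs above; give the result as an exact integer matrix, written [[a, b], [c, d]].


[[24, -8], [-8, -24]]

[s1, s2] = [[0, 1], [0, 0]]
[[s1, s2], s5] = [[-1, -2], [0, 1]]
[s3, [[s1, s2], s5]] = [[2, -6], [-2, -2]]
[[s3, [[s1, s2], s5]], s4] = [[-4, -32], [8, 4]]
[[[s3, [[s1, s2], s5]], s4], s6] = [[24, -8], [-8, -24]]


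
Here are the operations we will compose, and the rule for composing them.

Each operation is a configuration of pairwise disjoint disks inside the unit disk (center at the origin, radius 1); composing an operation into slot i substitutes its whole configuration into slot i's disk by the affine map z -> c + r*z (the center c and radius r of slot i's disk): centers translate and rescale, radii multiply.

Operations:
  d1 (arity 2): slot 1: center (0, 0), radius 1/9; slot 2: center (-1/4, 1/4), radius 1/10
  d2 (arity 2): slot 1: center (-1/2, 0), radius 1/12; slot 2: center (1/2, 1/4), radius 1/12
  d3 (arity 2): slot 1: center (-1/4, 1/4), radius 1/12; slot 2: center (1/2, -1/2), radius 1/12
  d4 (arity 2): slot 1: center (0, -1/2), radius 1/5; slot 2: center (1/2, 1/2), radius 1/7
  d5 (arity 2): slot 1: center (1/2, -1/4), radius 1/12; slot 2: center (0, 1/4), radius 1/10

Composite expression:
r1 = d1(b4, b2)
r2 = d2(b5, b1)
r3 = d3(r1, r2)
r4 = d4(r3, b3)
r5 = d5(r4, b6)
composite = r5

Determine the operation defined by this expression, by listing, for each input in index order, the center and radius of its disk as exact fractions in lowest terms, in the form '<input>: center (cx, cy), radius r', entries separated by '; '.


Follow each b-input down from d5: c' goes to c + r*c', radius to r*r'.
b4: after 4 affine steps, its disk has center (119/240, -23/80), radius 1/6480
b2: after 4 affine steps, its disk has center (1427/2880, -827/2880), radius 1/7200
b5: after 4 affine steps, its disk has center (731/1440, -3/10), radius 1/8640
b1: after 4 affine steps, its disk has center (733/1440, -863/2880), radius 1/8640
b3: after 2 affine steps, its disk has center (13/24, -5/24), radius 1/84
b6: after 1 affine step, its disk has center (0, 1/4), radius 1/10

b1: center (733/1440, -863/2880), radius 1/8640; b2: center (1427/2880, -827/2880), radius 1/7200; b3: center (13/24, -5/24), radius 1/84; b4: center (119/240, -23/80), radius 1/6480; b5: center (731/1440, -3/10), radius 1/8640; b6: center (0, 1/4), radius 1/10


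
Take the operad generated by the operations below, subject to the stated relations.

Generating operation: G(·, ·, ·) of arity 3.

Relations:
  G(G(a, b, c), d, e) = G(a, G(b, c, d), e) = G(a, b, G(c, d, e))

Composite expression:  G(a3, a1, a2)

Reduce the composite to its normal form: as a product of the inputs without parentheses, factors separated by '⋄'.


a3 ⋄ a1 ⋄ a2

Under associativity of G, the answer is the a's in reading order.
G(a3, a1, a2) collapses to a3 ⋄ a1 ⋄ a2


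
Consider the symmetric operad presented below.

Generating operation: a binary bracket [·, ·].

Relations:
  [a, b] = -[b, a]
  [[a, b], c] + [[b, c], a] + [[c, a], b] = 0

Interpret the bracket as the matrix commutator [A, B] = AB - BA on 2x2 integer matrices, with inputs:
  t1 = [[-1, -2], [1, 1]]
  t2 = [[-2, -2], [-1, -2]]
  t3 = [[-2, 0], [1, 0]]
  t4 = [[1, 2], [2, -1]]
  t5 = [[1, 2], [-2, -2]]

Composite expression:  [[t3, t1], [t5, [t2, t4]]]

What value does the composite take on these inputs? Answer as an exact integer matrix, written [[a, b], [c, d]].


[[56, 48], [-56, -56]]

[t3, t1] = [[2, 4], [0, -2]]
[t2, t4] = [[-2, 4], [-2, 2]]
[t5, [t2, t4]] = [[4, 20], [14, -4]]
[[t3, t1], [t5, [t2, t4]]] = [[56, 48], [-56, -56]]


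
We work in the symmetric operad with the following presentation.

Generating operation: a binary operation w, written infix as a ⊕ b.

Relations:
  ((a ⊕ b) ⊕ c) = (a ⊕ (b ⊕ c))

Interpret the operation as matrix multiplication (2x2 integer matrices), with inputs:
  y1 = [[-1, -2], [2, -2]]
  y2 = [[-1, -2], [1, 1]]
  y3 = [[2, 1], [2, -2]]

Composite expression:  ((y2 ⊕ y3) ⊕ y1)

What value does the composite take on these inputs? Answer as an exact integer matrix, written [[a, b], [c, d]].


[[12, 6], [-6, -6]]

(y2 ⊕ y3) = [[-6, 3], [4, -1]]
((y2 ⊕ y3) ⊕ y1) = [[12, 6], [-6, -6]]


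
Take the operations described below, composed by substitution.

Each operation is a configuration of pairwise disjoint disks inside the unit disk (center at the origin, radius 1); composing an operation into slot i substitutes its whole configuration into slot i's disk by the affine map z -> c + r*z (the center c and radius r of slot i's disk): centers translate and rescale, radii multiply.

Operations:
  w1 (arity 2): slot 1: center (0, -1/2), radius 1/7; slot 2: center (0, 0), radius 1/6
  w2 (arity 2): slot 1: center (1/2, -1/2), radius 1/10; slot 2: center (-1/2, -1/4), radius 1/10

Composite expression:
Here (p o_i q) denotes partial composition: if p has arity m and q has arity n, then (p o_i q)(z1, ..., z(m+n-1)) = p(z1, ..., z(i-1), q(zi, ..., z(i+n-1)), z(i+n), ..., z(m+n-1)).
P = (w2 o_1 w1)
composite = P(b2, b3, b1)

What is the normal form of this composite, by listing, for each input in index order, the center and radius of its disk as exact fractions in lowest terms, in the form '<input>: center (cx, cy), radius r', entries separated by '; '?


b1: center (-1/2, -1/4), radius 1/10; b2: center (1/2, -11/20), radius 1/70; b3: center (1/2, -1/2), radius 1/60


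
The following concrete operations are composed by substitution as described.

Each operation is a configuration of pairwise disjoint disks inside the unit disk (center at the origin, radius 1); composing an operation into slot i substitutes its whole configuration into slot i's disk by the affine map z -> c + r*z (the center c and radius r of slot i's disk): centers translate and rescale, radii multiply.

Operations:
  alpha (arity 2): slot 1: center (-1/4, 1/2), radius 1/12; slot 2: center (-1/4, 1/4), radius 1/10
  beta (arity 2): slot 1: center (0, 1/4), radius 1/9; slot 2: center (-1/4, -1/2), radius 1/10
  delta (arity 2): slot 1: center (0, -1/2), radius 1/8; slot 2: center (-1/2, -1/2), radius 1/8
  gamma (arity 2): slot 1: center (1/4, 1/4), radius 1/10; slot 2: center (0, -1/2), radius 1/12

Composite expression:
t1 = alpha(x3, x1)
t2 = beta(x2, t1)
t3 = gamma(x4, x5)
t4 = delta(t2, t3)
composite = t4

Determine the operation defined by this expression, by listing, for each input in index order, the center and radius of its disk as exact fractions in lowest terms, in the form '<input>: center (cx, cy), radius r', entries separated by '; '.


Each x-disk chains the slot maps above it in delta; radii multiply.
input x2: composing its 2 substitution steps yields center (0, -15/32), radius 1/72
input x3: composing its 3 substitution steps yields center (-11/320, -89/160), radius 1/960
input x1: composing its 3 substitution steps yields center (-11/320, -179/320), radius 1/800
input x4: composing its 2 substitution steps yields center (-15/32, -15/32), radius 1/80
input x5: composing its 2 substitution steps yields center (-1/2, -9/16), radius 1/96

x1: center (-11/320, -179/320), radius 1/800; x2: center (0, -15/32), radius 1/72; x3: center (-11/320, -89/160), radius 1/960; x4: center (-15/32, -15/32), radius 1/80; x5: center (-1/2, -9/16), radius 1/96


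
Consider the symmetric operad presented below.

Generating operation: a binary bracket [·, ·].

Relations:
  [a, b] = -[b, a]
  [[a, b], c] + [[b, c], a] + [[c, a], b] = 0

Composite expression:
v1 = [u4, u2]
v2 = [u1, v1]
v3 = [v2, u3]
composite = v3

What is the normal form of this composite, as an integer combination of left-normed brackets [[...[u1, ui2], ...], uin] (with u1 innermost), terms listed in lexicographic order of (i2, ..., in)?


-[[[u1, u2], u4], u3] + [[[u1, u4], u2], u3]

A multilinear Lie element is pinned by u1-initial words (u1 innermost).
Composite bracket: [[u1, [u4, u2]], u3]
Applying ab - ba throughout gives 8 signed words (2^3 = 8).
Coefficients come from the u1-initial words:
  the word u1u2u4u3 carries sign -1 and contributes -[[[u1, u2], u4], u3]
  the word u1u4u2u3 carries sign +1 and contributes +[[[u1, u4], u2], u3]


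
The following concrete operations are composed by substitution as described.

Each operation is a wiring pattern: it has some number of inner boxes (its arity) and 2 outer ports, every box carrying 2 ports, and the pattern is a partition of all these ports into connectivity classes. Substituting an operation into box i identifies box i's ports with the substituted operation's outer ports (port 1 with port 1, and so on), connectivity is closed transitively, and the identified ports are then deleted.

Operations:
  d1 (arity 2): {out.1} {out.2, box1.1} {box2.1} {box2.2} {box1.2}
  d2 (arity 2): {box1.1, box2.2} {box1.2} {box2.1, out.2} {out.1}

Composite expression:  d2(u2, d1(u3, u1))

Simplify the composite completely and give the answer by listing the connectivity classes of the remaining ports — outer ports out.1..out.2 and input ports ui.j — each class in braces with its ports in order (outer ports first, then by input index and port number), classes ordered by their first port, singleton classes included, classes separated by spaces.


{out.1} {out.2} {u1.1} {u1.2} {u2.1, u3.1} {u2.2} {u3.2}

Reachability decides: close wires over d2-identified ports.
through d1, on inputs (u3, u1): {out.1} {out.2, u3.1} {u1.1} {u1.2} {u3.2} (out.j = stage outer ports)
through d2, on inputs (u2, u3, u1): {out.1} {out.2} {u1.1} {u1.2} {u2.1, u3.1} {u2.2} {u3.2} (out.j = stage outer ports)


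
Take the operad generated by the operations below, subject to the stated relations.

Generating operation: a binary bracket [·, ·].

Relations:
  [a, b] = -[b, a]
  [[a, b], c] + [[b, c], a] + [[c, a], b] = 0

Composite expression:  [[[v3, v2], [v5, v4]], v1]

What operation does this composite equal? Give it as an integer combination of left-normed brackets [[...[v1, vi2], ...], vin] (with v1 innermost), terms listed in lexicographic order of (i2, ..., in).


-[[[[v1, v2], v3], v4], v5] + [[[[v1, v2], v3], v5], v4] + [[[[v1, v3], v2], v4], v5] - [[[[v1, v3], v2], v5], v4] + [[[[v1, v4], v5], v2], v3] - [[[[v1, v4], v5], v3], v2] - [[[[v1, v5], v4], v2], v3] + [[[[v1, v5], v4], v3], v2]


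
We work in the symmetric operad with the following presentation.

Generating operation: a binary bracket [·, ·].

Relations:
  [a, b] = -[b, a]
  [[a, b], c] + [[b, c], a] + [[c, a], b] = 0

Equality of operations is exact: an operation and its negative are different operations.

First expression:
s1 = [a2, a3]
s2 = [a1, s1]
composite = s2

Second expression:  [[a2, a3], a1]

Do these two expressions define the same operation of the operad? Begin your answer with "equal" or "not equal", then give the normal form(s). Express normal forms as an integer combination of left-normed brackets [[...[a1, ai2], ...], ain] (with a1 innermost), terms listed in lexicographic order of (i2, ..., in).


not equal: they reduce to [[a1, a2], a3] - [[a1, a3], a2] and -[[a1, a2], a3] + [[a1, a3], a2]

The first expression reduces to [[a1, a2], a3] - [[a1, a3], a2]
The second expression reduces to -[[a1, a2], a3] + [[a1, a3], a2]
Different reductions; not equal.


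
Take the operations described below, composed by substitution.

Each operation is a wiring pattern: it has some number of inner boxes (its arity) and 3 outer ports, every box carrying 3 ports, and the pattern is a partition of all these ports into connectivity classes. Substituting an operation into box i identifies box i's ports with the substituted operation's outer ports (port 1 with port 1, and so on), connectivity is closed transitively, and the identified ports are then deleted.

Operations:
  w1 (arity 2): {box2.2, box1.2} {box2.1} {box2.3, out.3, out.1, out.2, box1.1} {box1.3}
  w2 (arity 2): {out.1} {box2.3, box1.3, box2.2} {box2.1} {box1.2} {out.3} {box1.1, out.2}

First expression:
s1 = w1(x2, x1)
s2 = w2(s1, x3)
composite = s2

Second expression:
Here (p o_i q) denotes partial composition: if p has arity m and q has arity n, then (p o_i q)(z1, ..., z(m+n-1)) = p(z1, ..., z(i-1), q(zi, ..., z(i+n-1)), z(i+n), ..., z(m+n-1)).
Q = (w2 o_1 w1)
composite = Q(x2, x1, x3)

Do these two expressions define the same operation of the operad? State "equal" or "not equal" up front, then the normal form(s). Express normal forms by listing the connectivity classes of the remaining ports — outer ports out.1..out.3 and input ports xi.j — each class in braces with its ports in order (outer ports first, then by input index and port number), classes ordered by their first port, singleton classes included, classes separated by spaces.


equal; both compose to {out.1} {out.2, x1.3, x2.1, x3.2, x3.3} {out.3} {x1.1} {x1.2, x2.2} {x2.3} {x3.1}

The first expression, normalized: {out.1} {out.2, x1.3, x2.1, x3.2, x3.3} {out.3} {x1.1} {x1.2, x2.2} {x2.3} {x3.1}
The second expression, normalized: {out.1} {out.2, x1.3, x2.1, x3.2, x3.3} {out.3} {x1.1} {x1.2, x2.2} {x2.3} {x3.1}
One common form — equal.


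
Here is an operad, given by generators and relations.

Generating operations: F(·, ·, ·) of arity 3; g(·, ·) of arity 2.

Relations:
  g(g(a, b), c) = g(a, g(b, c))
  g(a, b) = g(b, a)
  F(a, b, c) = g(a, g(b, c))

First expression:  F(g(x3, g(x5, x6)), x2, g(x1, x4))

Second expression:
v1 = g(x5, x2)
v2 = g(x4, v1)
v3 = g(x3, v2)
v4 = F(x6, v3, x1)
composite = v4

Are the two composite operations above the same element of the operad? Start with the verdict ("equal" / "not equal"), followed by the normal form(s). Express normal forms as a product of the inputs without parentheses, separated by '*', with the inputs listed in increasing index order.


equal; the common form is x1 * x2 * x3 * x4 * x5 * x6

The first expression reduces to x1 * x2 * x3 * x4 * x5 * x6
The second expression reduces to x1 * x2 * x3 * x4 * x5 * x6
Identical normal forms: equal.


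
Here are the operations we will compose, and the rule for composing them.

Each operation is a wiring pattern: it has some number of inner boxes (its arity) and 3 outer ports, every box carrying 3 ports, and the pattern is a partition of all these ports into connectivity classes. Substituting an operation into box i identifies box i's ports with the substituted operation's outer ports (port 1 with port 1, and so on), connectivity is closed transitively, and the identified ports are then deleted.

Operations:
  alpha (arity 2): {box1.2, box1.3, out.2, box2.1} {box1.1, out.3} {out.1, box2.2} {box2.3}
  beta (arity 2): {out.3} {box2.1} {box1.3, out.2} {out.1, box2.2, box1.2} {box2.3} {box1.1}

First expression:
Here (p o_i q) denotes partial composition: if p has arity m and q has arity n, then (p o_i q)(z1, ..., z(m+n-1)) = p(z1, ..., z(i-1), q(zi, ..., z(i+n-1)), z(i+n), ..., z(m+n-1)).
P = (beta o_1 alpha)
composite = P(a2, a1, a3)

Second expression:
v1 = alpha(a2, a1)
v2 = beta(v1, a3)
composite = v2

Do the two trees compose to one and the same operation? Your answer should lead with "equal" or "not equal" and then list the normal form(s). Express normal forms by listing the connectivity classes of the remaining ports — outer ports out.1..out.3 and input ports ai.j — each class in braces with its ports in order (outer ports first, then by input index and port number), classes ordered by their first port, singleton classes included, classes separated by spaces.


equal: each reduces to {out.1, a1.1, a2.2, a2.3, a3.2} {out.2, a2.1} {out.3} {a1.2} {a1.3} {a3.1} {a3.3}

In normal form, the first expression is {out.1, a1.1, a2.2, a2.3, a3.2} {out.2, a2.1} {out.3} {a1.2} {a1.3} {a3.1} {a3.3}
In normal form, the second expression is {out.1, a1.1, a2.2, a2.3, a3.2} {out.2, a2.1} {out.3} {a1.2} {a1.3} {a3.1} {a3.3}
One common form — equal.


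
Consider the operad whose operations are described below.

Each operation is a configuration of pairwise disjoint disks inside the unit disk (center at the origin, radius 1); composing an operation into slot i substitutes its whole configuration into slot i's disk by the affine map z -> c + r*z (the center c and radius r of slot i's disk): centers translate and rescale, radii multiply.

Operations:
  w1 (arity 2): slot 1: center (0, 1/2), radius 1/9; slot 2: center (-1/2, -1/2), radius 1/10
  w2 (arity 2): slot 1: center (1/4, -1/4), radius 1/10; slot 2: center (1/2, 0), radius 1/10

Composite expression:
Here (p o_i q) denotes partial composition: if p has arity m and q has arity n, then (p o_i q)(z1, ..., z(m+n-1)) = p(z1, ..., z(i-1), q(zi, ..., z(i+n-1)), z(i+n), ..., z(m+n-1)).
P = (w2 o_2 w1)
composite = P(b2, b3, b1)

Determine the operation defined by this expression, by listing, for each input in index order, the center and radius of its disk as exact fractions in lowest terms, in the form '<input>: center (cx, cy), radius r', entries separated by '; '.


b1: center (9/20, -1/20), radius 1/100; b2: center (1/4, -1/4), radius 1/10; b3: center (1/2, 1/20), radius 1/90


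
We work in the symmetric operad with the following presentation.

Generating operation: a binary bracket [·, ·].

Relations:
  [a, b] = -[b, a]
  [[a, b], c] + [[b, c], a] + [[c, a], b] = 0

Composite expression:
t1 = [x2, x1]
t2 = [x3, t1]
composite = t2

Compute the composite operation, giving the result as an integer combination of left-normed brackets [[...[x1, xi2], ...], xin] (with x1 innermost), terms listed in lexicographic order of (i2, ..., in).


[[x1, x2], x3]

Antisymmetry and Jacobi reduce to x1-anchored left-normed brackets.
Composite bracket: [x3, [x2, x1]]
Expanding via [a, b] = ab - ba: 4 signed words (2^2 = 4).
Only words starting with x1 matter:
  x1x2x3 (sign +1) contributes +[[x1, x2], x3]


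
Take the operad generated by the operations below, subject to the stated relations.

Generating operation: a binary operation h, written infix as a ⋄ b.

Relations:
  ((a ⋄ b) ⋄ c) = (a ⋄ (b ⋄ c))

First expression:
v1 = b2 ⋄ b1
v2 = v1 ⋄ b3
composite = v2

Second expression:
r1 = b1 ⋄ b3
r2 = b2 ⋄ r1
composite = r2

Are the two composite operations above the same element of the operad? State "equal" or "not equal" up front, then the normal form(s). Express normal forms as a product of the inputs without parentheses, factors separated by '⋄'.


The first expression, normalized: b2 ⋄ b1 ⋄ b3
The second expression, normalized: b2 ⋄ b1 ⋄ b3
The normal forms match — equal.

equal; the common form is b2 ⋄ b1 ⋄ b3


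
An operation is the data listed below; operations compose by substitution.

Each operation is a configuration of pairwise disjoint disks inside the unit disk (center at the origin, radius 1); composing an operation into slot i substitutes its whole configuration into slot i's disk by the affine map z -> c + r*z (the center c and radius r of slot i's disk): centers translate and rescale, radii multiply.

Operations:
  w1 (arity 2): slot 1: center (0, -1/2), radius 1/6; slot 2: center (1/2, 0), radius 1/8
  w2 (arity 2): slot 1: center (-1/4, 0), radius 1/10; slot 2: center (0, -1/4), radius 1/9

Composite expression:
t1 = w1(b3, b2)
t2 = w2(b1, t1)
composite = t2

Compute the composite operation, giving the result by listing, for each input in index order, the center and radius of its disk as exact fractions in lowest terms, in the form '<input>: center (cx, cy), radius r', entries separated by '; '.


Nesting under w2 composes maps z -> c + r*z down each b-path.
b1 passes through 1 substitution, ending at center (-1/4, 0), radius 1/10
b3 passes through 2 substitutions, ending at center (0, -11/36), radius 1/54
b2 passes through 2 substitutions, ending at center (1/18, -1/4), radius 1/72

b1: center (-1/4, 0), radius 1/10; b2: center (1/18, -1/4), radius 1/72; b3: center (0, -11/36), radius 1/54


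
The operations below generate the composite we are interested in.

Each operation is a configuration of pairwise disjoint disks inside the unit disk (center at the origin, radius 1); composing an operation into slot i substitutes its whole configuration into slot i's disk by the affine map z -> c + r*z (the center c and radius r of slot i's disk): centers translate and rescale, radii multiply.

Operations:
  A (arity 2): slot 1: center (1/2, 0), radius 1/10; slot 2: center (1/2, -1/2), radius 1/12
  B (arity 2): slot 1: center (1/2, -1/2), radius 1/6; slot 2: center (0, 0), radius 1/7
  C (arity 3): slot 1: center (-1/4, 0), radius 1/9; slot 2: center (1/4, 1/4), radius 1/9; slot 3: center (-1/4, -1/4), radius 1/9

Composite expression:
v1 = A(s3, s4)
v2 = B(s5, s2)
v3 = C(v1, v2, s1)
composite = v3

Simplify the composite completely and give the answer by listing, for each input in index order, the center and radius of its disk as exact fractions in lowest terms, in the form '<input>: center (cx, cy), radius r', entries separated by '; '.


s1: center (-1/4, -1/4), radius 1/9; s2: center (1/4, 1/4), radius 1/63; s3: center (-7/36, 0), radius 1/90; s4: center (-7/36, -1/18), radius 1/108; s5: center (11/36, 7/36), radius 1/54

Only the slot chain above each s matters under C; compose those maps.
tracing s3 down its 2-map path: center (-7/36, 0), radius 1/90
tracing s4 down its 2-map path: center (-7/36, -1/18), radius 1/108
tracing s5 down its 2-map path: center (11/36, 7/36), radius 1/54
tracing s2 down its 2-map path: center (1/4, 1/4), radius 1/63
tracing s1 down its 1-map path: center (-1/4, -1/4), radius 1/9


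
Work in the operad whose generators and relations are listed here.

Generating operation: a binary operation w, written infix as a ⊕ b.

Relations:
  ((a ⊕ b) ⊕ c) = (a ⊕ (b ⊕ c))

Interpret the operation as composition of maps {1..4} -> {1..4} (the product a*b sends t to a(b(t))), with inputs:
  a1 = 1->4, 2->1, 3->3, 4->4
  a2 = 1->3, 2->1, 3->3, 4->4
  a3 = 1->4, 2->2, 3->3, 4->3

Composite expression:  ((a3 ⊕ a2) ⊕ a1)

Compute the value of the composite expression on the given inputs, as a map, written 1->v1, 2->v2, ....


1->3, 2->3, 3->3, 4->3

(a3 ⊕ a2) = 1->3, 2->4, 3->3, 4->3
((a3 ⊕ a2) ⊕ a1) = 1->3, 2->3, 3->3, 4->3


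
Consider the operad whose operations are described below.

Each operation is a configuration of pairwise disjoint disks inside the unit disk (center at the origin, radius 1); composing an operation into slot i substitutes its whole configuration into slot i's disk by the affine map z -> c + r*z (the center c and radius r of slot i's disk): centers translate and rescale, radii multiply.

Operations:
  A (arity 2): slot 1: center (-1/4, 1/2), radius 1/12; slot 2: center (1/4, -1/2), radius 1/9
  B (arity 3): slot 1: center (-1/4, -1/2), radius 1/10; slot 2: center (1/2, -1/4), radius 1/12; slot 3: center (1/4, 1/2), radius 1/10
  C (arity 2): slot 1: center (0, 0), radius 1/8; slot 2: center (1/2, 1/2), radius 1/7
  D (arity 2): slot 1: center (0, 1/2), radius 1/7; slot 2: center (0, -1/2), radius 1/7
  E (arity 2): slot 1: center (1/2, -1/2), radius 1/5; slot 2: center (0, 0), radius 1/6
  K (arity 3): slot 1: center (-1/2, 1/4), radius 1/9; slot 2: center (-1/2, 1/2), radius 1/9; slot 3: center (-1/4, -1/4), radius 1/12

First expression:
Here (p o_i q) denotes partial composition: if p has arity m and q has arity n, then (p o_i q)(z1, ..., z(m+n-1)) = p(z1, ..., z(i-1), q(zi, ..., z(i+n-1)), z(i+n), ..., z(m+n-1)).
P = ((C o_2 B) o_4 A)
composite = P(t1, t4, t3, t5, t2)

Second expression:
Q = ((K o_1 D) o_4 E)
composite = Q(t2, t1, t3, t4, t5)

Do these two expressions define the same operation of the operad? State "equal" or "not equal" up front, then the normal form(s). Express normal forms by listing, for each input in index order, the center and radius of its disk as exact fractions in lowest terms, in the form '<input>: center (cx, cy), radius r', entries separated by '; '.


The first expression, normalized: t1: center (0, 0), radius 1/8; t2: center (151/280, 79/140), radius 1/630; t3: center (4/7, 13/28), radius 1/84; t4: center (13/28, 3/7), radius 1/70; t5: center (149/280, 81/140), radius 1/840
The second expression, normalized: t1: center (-1/2, 7/36), radius 1/63; t2: center (-1/2, 11/36), radius 1/63; t3: center (-1/2, 1/2), radius 1/9; t4: center (-5/24, -7/24), radius 1/60; t5: center (-1/4, -1/4), radius 1/72
They disagree, so not equal.

not equal; first: t1: center (0, 0), radius 1/8; t2: center (151/280, 79/140), radius 1/630; t3: center (4/7, 13/28), radius 1/84; t4: center (13/28, 3/7), radius 1/70; t5: center (149/280, 81/140), radius 1/840; second: t1: center (-1/2, 7/36), radius 1/63; t2: center (-1/2, 11/36), radius 1/63; t3: center (-1/2, 1/2), radius 1/9; t4: center (-5/24, -7/24), radius 1/60; t5: center (-1/4, -1/4), radius 1/72
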